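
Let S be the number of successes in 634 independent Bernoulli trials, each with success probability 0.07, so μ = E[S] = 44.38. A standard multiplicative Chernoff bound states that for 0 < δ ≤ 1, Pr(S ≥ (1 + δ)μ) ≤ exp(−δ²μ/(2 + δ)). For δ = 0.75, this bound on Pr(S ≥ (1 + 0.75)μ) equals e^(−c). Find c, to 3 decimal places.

9.078

c = δ²μ/(2 + δ) = 0.75²·44.38/(2 + 0.75) = 9.0777.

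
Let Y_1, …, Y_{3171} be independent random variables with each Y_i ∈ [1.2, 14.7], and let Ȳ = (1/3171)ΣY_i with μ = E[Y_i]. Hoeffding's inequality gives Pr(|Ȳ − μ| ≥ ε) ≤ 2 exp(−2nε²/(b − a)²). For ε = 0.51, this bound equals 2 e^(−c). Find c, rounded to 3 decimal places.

c = 2nε²/(b − a)² = 2·3171·0.51² / 13.5² = 9.0511.

9.051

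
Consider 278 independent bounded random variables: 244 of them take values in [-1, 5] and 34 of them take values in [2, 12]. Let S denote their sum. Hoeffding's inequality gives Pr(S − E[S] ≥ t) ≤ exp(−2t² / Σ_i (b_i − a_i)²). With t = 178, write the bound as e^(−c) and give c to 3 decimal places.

Σ(b_i − a_i)² = 244·6² + 34·10² = 12184.
c = 2t² / 12184 = 2·178² / 12184 = 5.2009.

5.201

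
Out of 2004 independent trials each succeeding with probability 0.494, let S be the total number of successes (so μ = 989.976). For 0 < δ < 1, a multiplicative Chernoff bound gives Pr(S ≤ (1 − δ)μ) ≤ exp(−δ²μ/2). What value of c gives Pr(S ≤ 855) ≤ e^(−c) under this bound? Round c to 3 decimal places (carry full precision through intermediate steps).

9.201

Write 855 = (1 − δ)μ, so δ = 1 − 855/989.976 = 0.1363427…
Then the exponent is δ²μ/2 = (μ − 855)²/(2μ) = 9.201496.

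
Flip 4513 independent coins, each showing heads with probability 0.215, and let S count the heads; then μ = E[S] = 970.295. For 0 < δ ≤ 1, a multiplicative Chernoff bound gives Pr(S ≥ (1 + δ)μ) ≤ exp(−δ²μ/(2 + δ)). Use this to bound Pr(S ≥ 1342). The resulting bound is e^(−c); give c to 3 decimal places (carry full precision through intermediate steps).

59.752

Write 1342 = (1 + δ)μ, so δ = 1342/970.295 − 1 = 0.3830845…
Then the exponent is δ²μ/(2 + δ) = (1342 − μ)² / (μ·(2 + δ)) = 59.752154.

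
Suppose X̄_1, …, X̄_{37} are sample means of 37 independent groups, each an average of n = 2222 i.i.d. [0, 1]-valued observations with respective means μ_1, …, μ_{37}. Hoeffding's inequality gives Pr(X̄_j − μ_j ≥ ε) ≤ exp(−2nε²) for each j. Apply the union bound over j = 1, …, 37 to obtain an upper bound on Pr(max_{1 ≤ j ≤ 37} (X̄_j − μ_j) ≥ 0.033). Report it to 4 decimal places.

Per-experiment Hoeffding bound: exp(−2·2222·0.033²) = exp(−4.83952) = 0.0079109.
Union bound over 37 events: 37·0.0079109 = 0.29270.

0.2927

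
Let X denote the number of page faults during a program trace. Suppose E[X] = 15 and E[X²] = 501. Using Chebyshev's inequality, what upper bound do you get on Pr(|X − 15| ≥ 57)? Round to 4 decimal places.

Var(X) = E[X²] − (E[X])² = 501 − 225 = 276.
Chebyshev's inequality: Pr(|X − μ| ≥ t) ≤ Var(X)/t² = 276/3249 = 0.0849.

0.0849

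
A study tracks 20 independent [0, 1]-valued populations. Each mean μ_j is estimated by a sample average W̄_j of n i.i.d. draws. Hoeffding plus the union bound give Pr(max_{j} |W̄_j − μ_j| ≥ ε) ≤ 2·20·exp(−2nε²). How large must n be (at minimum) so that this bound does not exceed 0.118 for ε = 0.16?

114

Need 2·20·exp(−2nε²) ≤ 0.118, i.e. exp(−2nε²) ≤ 0.118/40.
So 2nε² ≥ ln(40/0.118) = 5.825950.
Hence n ≥ 5.825950/(2·0.16²) = 113.788.
The smallest integer n is 114.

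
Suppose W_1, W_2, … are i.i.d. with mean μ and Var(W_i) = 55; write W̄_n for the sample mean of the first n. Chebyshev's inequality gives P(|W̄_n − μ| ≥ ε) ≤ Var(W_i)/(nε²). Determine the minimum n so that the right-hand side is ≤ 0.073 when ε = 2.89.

91

Require 55/(n·2.89²) ≤ 0.073, i.e. n ≥ 55/(0.073·2.89²) = 90.208.
The smallest integer n is 91.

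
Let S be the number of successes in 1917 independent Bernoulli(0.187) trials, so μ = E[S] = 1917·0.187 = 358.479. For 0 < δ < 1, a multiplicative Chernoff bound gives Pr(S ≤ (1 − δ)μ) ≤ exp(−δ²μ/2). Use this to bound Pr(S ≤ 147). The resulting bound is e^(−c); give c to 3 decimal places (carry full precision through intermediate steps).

62.379

Write 147 = (1 − δ)μ, so δ = 1 − 147/358.479 = 0.5899341…
Then the exponent is δ²μ/2 = (μ − 147)²/(2μ) = 62.379341.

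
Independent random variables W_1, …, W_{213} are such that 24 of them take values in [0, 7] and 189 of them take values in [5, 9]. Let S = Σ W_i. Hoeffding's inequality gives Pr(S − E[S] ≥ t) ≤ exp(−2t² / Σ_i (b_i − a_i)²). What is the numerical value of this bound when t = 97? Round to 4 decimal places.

0.0113

Σ(b_i − a_i)² = 24·7² + 189·4² = 4200.
Exponent = 2·97² / 4200 = 4.48048.
Bound = exp(−4.48048) = 0.01133.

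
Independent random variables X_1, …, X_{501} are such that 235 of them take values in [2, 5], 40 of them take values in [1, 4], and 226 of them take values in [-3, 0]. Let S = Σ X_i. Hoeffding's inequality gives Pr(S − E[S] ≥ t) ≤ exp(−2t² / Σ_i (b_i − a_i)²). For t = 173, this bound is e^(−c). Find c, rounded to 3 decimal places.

Σ(b_i − a_i)² = 235·3² + 40·3² + 226·3² = 4509.
c = 2t² / 4509 = 2·173² / 4509 = 13.2752.

13.275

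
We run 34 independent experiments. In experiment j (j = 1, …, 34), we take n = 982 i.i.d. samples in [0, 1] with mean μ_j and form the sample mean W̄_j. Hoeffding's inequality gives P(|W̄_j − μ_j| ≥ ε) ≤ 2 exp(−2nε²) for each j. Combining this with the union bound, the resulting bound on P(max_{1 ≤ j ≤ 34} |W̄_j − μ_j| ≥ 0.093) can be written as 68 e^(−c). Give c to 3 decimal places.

Union bound over the 34 events: P(max_{1 ≤ j ≤ 34} |W̄_j − μ_j| ≥ 0.093) ≤ 34·2·exp(−2nε²) = 68 exp(−2·982·0.093²).
So c = 2·982·0.093² = 16.9866.

16.987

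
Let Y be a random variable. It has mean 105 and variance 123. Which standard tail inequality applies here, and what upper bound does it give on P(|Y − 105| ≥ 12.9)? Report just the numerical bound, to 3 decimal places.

0.739

Mean and variance are known, so Chebyshev's inequality applies.
Chebyshev: P(|Y − μ| ≥ t) ≤ Var(Y)/t².
Bound = 123 / 166.41 = 0.7391.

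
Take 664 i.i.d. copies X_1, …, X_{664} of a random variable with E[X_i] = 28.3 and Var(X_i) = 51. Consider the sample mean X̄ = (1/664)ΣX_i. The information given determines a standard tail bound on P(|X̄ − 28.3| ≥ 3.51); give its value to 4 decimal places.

With mean and variance of each term known, Chebyshev's inequality bounds the deviation of the sum (or sample mean).
Var(X̄) = Var(X_i)/n = 51/664 = 0.076807.
Chebyshev: P(|X̄ − 28.3| ≥ 3.51) ≤ Var(X̄)/(3.51)² = 51/(664·3.51²) = 0.0062.

0.0062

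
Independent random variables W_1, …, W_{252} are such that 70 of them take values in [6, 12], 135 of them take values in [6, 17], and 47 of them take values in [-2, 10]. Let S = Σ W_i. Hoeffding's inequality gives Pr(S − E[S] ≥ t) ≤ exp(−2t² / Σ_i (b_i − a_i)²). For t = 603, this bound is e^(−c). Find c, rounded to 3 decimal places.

28.381

Σ(b_i − a_i)² = 70·6² + 135·11² + 47·12² = 25623.
c = 2t² / 25623 = 2·603² / 25623 = 28.3815.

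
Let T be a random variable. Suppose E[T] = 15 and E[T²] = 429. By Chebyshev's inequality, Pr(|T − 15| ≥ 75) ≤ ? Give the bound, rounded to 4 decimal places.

0.0363

Var(T) = E[T²] − (E[T])² = 429 − 225 = 204.
Chebyshev's inequality: Pr(|T − μ| ≥ t) ≤ Var(T)/t² = 204/5625 = 0.0363.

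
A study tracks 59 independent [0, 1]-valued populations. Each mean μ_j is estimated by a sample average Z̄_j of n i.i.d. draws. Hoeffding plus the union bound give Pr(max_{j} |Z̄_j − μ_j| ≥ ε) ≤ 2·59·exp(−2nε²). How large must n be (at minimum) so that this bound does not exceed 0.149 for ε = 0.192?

91

Need 2·59·exp(−2nε²) ≤ 0.149, i.e. exp(−2nε²) ≤ 0.149/118.
So 2nε² ≥ ln(118/0.149) = 6.674494.
Hence n ≥ 6.674494/(2·0.192²) = 90.529.
The smallest integer n is 91.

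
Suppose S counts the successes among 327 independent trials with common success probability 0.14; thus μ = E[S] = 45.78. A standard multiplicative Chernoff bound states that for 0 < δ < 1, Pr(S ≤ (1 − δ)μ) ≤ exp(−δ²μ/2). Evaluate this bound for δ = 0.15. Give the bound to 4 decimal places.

Exponent = δ²μ/2 = 0.15²·45.78/2 = 0.5150.
Bound = exp(−0.5150) = 0.59749.

0.5975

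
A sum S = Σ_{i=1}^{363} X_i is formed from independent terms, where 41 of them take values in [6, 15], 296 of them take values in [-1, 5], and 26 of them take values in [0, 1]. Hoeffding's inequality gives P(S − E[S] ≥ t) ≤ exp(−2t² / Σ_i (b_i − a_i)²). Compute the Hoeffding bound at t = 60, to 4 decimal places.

0.5980

Σ(b_i − a_i)² = 41·9² + 296·6² + 26·1² = 14003.
Exponent = 2·60² / 14003 = 0.51418.
Bound = exp(−0.51418) = 0.59799.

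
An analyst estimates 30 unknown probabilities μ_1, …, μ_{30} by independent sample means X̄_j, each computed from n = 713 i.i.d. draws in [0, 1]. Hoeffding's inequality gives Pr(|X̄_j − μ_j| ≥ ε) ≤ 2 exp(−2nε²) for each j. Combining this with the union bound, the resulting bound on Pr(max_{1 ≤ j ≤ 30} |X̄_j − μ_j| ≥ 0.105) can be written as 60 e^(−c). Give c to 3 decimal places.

Union bound over the 30 events: Pr(max_{1 ≤ j ≤ 30} |X̄_j − μ_j| ≥ 0.105) ≤ 30·2·exp(−2nε²) = 60 exp(−2·713·0.105²).
So c = 2·713·0.105² = 15.7217.

15.722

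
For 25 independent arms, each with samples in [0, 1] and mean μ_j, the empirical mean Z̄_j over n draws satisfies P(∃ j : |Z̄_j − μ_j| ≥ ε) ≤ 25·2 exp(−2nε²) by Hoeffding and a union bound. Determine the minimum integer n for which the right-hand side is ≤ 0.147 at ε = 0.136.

158

Need 2·25·exp(−2nε²) ≤ 0.147, i.e. exp(−2nε²) ≤ 0.147/50.
So 2nε² ≥ ln(50/0.147) = 5.829346.
Hence n ≥ 5.829346/(2·0.136²) = 157.584.
The smallest integer n is 158.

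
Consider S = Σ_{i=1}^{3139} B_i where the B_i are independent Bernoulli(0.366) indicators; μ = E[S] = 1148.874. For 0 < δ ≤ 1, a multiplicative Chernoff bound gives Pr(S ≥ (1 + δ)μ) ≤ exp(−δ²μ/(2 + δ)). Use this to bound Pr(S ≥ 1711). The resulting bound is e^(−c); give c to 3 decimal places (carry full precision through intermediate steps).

110.489

Write 1711 = (1 + δ)μ, so δ = 1711/1148.874 − 1 = 0.4892843…
Then the exponent is δ²μ/(2 + δ) = (1711 − μ)² / (μ·(2 + δ)) = 110.489357.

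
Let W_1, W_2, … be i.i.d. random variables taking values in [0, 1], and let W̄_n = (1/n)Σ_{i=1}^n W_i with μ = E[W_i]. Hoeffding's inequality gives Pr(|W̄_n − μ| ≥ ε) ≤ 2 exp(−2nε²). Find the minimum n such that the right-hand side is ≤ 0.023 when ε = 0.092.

264

Require 2·exp(−2nε²) ≤ 0.023, i.e. 2nε² ≥ ln(2/0.023) = 4.465408.
So n ≥ 4.465408 / (2·0.092²) = 263.788.
The smallest integer n is 264.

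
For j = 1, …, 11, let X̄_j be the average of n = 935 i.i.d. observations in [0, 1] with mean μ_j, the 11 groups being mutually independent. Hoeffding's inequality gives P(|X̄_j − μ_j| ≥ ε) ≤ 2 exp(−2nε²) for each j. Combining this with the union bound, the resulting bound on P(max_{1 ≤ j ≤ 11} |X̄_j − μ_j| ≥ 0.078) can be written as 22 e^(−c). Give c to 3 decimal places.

11.377

Union bound over the 11 events: P(max_{1 ≤ j ≤ 11} |X̄_j − μ_j| ≥ 0.078) ≤ 11·2·exp(−2nε²) = 22 exp(−2·935·0.078²).
So c = 2·935·0.078² = 11.3771.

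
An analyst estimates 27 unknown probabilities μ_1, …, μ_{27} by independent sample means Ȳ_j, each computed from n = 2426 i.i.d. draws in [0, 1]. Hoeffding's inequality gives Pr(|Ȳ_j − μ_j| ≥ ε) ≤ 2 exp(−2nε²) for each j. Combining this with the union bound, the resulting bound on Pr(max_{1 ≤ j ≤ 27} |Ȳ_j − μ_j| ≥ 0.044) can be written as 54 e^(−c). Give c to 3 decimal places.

Union bound over the 27 events: Pr(max_{1 ≤ j ≤ 27} |Ȳ_j − μ_j| ≥ 0.044) ≤ 27·2·exp(−2nε²) = 54 exp(−2·2426·0.044²).
So c = 2·2426·0.044² = 9.3935.

9.393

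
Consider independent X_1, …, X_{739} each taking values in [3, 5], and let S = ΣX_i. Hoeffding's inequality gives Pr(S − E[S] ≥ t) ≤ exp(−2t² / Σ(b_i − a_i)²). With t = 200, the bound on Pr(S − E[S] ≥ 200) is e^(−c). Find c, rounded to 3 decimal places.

Σ(b_i − a_i)² = 739·(2)² = 2956.
c = 2t²/2956 = 2·200²/2956 = 27.0636.

27.064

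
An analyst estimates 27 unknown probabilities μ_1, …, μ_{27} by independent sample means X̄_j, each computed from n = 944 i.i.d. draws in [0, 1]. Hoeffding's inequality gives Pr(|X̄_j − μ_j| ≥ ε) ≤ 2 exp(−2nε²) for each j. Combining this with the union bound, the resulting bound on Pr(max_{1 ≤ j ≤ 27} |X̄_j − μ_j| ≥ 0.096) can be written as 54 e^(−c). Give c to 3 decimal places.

Union bound over the 27 events: Pr(max_{1 ≤ j ≤ 27} |X̄_j − μ_j| ≥ 0.096) ≤ 27·2·exp(−2nε²) = 54 exp(−2·944·0.096²).
So c = 2·944·0.096² = 17.3998.

17.400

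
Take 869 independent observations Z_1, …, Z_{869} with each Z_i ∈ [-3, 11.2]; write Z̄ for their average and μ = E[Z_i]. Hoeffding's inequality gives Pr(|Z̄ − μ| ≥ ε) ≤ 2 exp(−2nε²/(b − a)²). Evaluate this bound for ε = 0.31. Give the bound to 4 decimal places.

Exponent: 2nε²/(b − a)² = 2·869·0.31² / 14.2² = 0.82832.
Bound = 2·exp(−0.82832) = 0.87357.

0.8736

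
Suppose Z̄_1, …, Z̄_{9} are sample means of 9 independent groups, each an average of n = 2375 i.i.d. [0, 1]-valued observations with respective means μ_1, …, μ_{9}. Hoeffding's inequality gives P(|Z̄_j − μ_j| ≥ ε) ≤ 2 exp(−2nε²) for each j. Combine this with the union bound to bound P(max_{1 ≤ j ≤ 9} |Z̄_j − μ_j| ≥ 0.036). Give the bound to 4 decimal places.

0.0382

Per-experiment Hoeffding bound: 2·exp(−2·2375·0.036²) = 2·exp(−6.15600) = 0.0042414.
Union bound over 9 events: 9·0.0042414 = 0.03817.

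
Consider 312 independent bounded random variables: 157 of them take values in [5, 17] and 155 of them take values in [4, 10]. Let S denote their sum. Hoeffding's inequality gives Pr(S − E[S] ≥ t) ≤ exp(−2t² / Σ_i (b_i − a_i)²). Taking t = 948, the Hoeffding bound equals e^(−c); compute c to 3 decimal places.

Σ(b_i − a_i)² = 157·12² + 155·6² = 28188.
c = 2t² / 28188 = 2·948² / 28188 = 63.7650.

63.765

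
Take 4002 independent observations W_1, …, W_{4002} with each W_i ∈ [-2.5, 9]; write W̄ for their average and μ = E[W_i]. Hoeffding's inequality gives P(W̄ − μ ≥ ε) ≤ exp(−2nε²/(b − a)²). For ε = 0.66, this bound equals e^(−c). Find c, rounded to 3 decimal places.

c = 2nε²/(b − a)² = 2·4002·0.66² / 11.5² = 26.3633.

26.363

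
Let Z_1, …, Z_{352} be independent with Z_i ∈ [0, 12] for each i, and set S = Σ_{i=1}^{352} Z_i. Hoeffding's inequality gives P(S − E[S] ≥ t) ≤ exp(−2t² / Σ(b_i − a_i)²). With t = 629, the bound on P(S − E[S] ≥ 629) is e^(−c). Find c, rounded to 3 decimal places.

15.611

Σ(b_i − a_i)² = 352·(12)² = 50688.
c = 2t²/50688 = 2·629²/50688 = 15.6108.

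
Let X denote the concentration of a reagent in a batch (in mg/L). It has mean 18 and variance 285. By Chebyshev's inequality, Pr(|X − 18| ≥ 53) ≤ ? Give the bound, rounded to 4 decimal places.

0.1015

Chebyshev: Pr(|X − μ| ≥ t) ≤ Var(X)/t².
Bound = 285 / 2809 = 0.1015.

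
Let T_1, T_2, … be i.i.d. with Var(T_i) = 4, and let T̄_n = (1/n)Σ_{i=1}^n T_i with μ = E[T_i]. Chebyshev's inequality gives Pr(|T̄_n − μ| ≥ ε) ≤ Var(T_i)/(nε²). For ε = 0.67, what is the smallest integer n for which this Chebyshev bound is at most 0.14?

64

Require 4/(n·0.67²) ≤ 0.14, i.e. n ≥ 4/(0.14·0.67²) = 63.648.
The smallest integer n is 64.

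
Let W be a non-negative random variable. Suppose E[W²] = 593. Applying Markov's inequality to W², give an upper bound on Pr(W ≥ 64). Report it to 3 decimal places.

0.145

Since W ≥ 0, the event {W ≥ 64} is the same as {W² ≥ 4096}.
Markov's inequality applied to W² gives Pr(W² ≥ 4096) ≤ E[W²]/4096 = 593/4096 = 0.1448.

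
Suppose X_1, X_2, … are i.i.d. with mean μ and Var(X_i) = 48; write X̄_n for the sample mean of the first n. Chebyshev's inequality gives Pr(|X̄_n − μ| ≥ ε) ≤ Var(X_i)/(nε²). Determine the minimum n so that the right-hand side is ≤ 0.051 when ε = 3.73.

Require 48/(n·3.73²) ≤ 0.051, i.e. n ≥ 48/(0.051·3.73²) = 67.648.
The smallest integer n is 68.

68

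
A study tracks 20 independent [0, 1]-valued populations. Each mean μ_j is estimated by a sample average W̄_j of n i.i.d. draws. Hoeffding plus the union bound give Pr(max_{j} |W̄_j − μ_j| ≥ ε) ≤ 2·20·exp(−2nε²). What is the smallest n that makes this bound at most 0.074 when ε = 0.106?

281

Need 2·20·exp(−2nε²) ≤ 0.074, i.e. exp(−2nε²) ≤ 0.074/40.
So 2nε² ≥ ln(40/0.074) = 6.292570.
Hence n ≥ 6.292570/(2·0.106²) = 280.018.
The smallest integer n is 281.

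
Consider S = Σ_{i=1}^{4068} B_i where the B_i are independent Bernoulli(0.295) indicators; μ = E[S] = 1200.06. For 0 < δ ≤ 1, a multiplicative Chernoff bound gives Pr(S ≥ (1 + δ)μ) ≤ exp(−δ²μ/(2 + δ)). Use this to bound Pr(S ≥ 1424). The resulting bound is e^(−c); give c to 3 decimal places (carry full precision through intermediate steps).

Write 1424 = (1 + δ)μ, so δ = 1424/1200.06 − 1 = 0.1866073…
Then the exponent is δ²μ/(2 + δ) = (1424 − μ)² / (μ·(2 + δ)) = 19.111272.

19.111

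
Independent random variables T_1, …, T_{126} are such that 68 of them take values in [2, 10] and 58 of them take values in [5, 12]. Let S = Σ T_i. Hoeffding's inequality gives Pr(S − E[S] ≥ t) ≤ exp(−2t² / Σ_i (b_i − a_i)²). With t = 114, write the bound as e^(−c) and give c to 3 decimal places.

Σ(b_i − a_i)² = 68·8² + 58·7² = 7194.
c = 2t² / 7194 = 2·114² / 7194 = 3.6130.

3.613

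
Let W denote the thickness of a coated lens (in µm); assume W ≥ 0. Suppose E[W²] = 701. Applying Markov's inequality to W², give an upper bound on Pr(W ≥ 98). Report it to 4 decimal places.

Since W ≥ 0, the event {W ≥ 98} is the same as {W² ≥ 9604}.
Markov's inequality applied to W² gives Pr(W² ≥ 9604) ≤ E[W²]/9604 = 701/9604 = 0.0730.

0.0730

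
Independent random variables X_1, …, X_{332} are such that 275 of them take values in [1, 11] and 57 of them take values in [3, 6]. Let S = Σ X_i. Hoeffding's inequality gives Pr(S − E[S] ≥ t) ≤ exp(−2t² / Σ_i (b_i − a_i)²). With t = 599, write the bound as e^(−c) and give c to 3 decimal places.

Σ(b_i − a_i)² = 275·10² + 57·3² = 28013.
c = 2t² / 28013 = 2·599² / 28013 = 25.6167.

25.617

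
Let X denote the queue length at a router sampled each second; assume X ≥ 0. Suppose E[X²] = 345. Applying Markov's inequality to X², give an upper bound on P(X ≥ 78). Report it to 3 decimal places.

Since X ≥ 0, the event {X ≥ 78} is the same as {X² ≥ 6084}.
Markov's inequality applied to X² gives P(X² ≥ 6084) ≤ E[X²]/6084 = 345/6084 = 0.0567.

0.057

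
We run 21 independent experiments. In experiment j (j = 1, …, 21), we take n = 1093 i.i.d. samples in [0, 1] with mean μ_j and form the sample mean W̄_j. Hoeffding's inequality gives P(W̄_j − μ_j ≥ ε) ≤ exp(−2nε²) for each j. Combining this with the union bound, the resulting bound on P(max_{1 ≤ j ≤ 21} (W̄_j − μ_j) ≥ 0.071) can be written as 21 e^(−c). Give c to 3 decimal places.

11.020

Union bound over the 21 events: P(max_{1 ≤ j ≤ 21} (W̄_j − μ_j) ≥ 0.071) ≤ 21·exp(−2nε²) = 21 exp(−2·1093·0.071²).
So c = 2·1093·0.071² = 11.0196.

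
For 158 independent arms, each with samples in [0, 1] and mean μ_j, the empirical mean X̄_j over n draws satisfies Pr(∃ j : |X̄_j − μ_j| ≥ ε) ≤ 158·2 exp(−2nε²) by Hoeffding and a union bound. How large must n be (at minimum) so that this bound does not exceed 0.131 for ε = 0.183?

117

Need 2·158·exp(−2nε²) ≤ 0.131, i.e. exp(−2nε²) ≤ 0.131/316.
So 2nε² ≥ ln(316/0.131) = 7.788300.
Hence n ≥ 7.788300/(2·0.183²) = 116.281.
The smallest integer n is 117.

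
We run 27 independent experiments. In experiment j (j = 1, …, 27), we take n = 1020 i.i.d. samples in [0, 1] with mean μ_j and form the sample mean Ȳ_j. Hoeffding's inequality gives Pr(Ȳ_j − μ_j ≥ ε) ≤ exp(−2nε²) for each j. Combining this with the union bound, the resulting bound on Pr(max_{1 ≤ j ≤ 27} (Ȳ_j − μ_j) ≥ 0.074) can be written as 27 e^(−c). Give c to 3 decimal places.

11.171

Union bound over the 27 events: Pr(max_{1 ≤ j ≤ 27} (Ȳ_j − μ_j) ≥ 0.074) ≤ 27·exp(−2nε²) = 27 exp(−2·1020·0.074²).
So c = 2·1020·0.074² = 11.1710.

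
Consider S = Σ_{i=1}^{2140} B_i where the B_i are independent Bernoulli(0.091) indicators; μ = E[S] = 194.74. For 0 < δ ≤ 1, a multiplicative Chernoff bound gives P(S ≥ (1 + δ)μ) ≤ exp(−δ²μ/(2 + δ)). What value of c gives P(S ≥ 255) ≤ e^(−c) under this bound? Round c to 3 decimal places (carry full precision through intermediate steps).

8.074

Write 255 = (1 + δ)μ, so δ = 255/194.74 − 1 = 0.3094382…
Then the exponent is δ²μ/(2 + δ) = (255 − μ)² / (μ·(2 + δ)) = 8.074149.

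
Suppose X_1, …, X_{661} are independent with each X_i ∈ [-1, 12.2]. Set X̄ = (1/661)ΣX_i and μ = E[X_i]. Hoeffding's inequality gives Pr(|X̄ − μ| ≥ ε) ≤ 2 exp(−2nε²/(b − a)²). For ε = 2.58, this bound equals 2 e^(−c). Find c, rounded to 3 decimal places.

c = 2nε²/(b − a)² = 2·661·2.58² / 13.2² = 50.5037.

50.504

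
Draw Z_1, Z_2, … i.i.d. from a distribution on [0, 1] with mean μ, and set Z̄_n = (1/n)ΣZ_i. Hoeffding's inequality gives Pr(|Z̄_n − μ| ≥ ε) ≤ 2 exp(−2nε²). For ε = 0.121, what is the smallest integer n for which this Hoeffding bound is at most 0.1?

Require 2·exp(−2nε²) ≤ 0.1, i.e. 2nε² ≥ ln(2/0.1) = 2.995732.
So n ≥ 2.995732 / (2·0.121²) = 102.306.
The smallest integer n is 103.

103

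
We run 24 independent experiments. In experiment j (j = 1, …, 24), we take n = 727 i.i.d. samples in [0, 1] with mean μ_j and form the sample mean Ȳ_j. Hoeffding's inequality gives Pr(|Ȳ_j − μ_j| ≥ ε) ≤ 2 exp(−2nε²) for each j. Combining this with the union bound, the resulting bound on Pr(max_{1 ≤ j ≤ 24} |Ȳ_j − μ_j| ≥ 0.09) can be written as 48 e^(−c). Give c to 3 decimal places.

11.777

Union bound over the 24 events: Pr(max_{1 ≤ j ≤ 24} |Ȳ_j − μ_j| ≥ 0.09) ≤ 24·2·exp(−2nε²) = 48 exp(−2·727·0.09²).
So c = 2·727·0.09² = 11.7774.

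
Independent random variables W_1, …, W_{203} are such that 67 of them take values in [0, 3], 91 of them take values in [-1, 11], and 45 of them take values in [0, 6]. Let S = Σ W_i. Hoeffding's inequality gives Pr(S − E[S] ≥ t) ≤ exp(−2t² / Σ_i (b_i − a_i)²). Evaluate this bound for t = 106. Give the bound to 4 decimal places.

Σ(b_i − a_i)² = 67·3² + 91·12² + 45·6² = 15327.
Exponent = 2·106² / 15327 = 1.46617.
Bound = exp(−1.46617) = 0.23081.

0.2308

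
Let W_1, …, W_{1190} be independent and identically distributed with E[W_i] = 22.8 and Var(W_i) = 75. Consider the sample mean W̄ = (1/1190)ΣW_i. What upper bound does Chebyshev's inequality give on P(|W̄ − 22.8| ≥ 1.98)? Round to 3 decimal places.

Var(W̄) = Var(W_i)/n = 75/1190 = 0.063025.
Chebyshev: P(|W̄ − 22.8| ≥ 1.98) ≤ Var(W̄)/(1.98)² = 75/(1190·1.98²) = 0.0161.

0.016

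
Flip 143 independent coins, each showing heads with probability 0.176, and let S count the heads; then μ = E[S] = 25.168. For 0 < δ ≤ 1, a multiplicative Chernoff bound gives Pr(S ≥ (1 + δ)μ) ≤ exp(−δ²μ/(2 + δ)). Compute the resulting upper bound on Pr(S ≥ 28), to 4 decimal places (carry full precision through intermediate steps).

Write 28 = (1 + δ)μ, so δ = 28/25.168 − 1 = 0.1125238…
Then the exponent is δ²μ/(2 + δ) = (28 − μ)² / (μ·(2 + δ)) = 0.150847.
Bound = exp(−0.150847) = 0.85998.

0.8600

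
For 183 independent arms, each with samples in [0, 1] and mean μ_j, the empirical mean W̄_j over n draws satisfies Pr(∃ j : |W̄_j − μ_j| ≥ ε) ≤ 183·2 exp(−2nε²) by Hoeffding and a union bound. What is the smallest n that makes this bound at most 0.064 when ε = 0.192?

118

Need 2·183·exp(−2nε²) ≤ 0.064, i.e. exp(−2nε²) ≤ 0.064/366.
So 2nε² ≥ ln(366/0.064) = 8.651506.
Hence n ≥ 8.651506/(2·0.192²) = 117.344.
The smallest integer n is 118.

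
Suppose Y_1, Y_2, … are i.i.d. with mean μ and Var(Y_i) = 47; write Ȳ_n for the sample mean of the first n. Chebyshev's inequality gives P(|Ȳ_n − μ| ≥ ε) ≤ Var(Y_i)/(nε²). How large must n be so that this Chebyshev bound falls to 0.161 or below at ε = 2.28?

Require 47/(n·2.28²) ≤ 0.161, i.e. n ≥ 47/(0.161·2.28²) = 56.157.
The smallest integer n is 57.

57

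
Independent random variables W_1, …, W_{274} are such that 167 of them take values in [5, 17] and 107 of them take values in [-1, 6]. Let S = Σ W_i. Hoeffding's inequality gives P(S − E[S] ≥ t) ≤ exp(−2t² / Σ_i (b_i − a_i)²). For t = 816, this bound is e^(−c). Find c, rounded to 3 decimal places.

Σ(b_i − a_i)² = 167·12² + 107·7² = 29291.
c = 2t² / 29291 = 2·816² / 29291 = 45.4649.

45.465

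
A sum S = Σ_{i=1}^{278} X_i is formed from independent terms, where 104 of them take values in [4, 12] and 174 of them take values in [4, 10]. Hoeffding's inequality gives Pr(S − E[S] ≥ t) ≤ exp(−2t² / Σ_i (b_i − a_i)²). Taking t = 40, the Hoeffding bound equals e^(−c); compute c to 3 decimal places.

Σ(b_i − a_i)² = 104·8² + 174·6² = 12920.
c = 2t² / 12920 = 2·40² / 12920 = 0.2477.

0.248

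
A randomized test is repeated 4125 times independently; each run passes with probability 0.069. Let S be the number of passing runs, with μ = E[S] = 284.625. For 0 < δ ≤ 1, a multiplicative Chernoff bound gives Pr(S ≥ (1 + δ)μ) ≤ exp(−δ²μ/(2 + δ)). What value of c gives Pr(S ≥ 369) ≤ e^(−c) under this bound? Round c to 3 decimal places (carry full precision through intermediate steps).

10.892

Write 369 = (1 + δ)μ, so δ = 369/284.625 − 1 = 0.2964427…
Then the exponent is δ²μ/(2 + δ) = (369 − μ)² / (μ·(2 + δ)) = 10.891781.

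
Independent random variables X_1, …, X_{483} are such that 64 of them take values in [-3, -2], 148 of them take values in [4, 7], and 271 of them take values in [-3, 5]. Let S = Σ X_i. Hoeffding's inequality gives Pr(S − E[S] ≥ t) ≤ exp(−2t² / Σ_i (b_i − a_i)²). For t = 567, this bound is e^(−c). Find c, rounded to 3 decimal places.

Σ(b_i − a_i)² = 64·1² + 148·3² + 271·8² = 18740.
c = 2t² / 18740 = 2·567² / 18740 = 34.3105.

34.310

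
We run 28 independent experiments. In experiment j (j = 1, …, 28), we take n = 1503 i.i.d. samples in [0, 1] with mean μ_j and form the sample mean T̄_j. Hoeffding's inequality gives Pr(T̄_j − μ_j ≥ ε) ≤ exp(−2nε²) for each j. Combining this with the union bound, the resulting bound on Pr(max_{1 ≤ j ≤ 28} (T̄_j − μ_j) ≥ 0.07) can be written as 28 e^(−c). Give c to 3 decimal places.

14.729

Union bound over the 28 events: Pr(max_{1 ≤ j ≤ 28} (T̄_j − μ_j) ≥ 0.07) ≤ 28·exp(−2nε²) = 28 exp(−2·1503·0.07²).
So c = 2·1503·0.07² = 14.7294.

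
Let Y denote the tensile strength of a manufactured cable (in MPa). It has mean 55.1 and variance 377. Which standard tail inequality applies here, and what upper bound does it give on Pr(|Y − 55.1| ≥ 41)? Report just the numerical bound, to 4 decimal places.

Mean and variance are known, so Chebyshev's inequality applies.
Chebyshev: Pr(|Y − μ| ≥ t) ≤ Var(Y)/t².
Bound = 377 / 1681 = 0.2243.

0.2243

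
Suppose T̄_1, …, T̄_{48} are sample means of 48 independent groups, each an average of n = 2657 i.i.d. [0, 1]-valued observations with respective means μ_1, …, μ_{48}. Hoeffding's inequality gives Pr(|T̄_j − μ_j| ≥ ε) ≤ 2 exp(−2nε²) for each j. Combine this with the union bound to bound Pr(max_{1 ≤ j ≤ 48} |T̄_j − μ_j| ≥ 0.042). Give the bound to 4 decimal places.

0.0082

Per-experiment Hoeffding bound: 2·exp(−2·2657·0.042²) = 2·exp(−9.37390) = 0.00016982.
Union bound over 48 events: 48·0.00016982 = 0.00815.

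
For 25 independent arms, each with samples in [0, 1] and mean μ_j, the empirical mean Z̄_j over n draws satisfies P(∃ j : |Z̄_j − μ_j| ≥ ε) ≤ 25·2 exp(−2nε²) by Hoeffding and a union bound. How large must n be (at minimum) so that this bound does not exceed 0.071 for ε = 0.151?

144

Need 2·25·exp(−2nε²) ≤ 0.071, i.e. exp(−2nε²) ≤ 0.071/50.
So 2nε² ≥ ln(50/0.071) = 6.557098.
Hence n ≥ 6.557098/(2·0.151²) = 143.790.
The smallest integer n is 144.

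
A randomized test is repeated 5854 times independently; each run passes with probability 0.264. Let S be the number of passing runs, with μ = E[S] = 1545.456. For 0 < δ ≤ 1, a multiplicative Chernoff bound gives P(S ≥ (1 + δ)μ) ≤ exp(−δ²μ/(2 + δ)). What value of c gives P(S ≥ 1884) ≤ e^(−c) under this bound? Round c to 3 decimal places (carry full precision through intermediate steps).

33.420

Write 1884 = (1 + δ)μ, so δ = 1884/1545.456 − 1 = 0.2190577…
Then the exponent is δ²μ/(2 + δ) = (1884 − μ)² / (μ·(2 + δ)) = 33.419889.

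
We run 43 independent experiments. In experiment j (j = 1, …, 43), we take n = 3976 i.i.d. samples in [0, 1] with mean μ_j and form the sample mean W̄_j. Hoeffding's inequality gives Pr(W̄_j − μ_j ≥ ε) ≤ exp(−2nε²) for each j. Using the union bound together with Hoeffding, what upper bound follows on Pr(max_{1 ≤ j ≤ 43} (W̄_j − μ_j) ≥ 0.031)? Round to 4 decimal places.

0.0206

Per-experiment Hoeffding bound: exp(−2·3976·0.031²) = exp(−7.64187) = 0.00047993.
Union bound over 43 events: 43·0.00047993 = 0.02064.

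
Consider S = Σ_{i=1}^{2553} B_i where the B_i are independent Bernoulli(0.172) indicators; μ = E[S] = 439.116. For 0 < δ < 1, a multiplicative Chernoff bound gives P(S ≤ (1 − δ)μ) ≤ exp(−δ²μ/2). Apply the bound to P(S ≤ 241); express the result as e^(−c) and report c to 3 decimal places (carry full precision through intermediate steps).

Write 241 = (1 − δ)μ, so δ = 1 − 241/439.116 = 0.4511701…
Then the exponent is δ²μ/2 = (μ − 241)²/(2μ) = 44.692006.

44.692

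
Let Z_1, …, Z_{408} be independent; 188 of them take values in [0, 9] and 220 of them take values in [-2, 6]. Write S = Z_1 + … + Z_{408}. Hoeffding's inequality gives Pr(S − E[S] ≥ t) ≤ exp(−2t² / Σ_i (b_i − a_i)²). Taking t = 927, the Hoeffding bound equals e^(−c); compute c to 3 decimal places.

Σ(b_i − a_i)² = 188·9² + 220·8² = 29308.
c = 2t² / 29308 = 2·927² / 29308 = 58.6413.

58.641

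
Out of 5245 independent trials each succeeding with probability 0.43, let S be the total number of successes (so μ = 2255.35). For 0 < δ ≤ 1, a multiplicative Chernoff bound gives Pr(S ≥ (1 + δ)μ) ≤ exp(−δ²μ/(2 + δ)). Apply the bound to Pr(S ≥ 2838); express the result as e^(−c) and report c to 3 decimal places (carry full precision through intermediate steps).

Write 2838 = (1 + δ)μ, so δ = 2838/2255.35 − 1 = 0.2583413…
Then the exponent is δ²μ/(2 + δ) = (2838 − μ)² / (μ·(2 + δ)) = 66.651815.

66.652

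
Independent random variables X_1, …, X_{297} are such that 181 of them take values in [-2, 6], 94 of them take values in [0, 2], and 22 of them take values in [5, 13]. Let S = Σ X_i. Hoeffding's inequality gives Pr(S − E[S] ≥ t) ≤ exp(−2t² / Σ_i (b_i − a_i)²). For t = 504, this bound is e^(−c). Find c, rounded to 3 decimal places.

38.004

Σ(b_i − a_i)² = 181·8² + 94·2² + 22·8² = 13368.
c = 2t² / 13368 = 2·504² / 13368 = 38.0036.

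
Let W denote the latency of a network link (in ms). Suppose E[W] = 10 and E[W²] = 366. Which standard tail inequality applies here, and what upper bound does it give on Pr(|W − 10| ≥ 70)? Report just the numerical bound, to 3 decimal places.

The first two moments determine the variance, so Chebyshev's inequality is the sharpest standard bound available.
Var(W) = E[W²] − (E[W])² = 366 − 100 = 266.
Chebyshev's inequality: Pr(|W − μ| ≥ t) ≤ Var(W)/t² = 266/4900 = 0.0543.

0.054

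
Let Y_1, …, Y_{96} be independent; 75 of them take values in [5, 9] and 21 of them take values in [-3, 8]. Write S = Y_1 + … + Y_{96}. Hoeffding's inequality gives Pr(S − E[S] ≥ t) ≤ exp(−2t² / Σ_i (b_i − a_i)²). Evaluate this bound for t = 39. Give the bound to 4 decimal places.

0.4435

Σ(b_i − a_i)² = 75·4² + 21·11² = 3741.
Exponent = 2·39² / 3741 = 0.81315.
Bound = exp(−0.81315) = 0.44346.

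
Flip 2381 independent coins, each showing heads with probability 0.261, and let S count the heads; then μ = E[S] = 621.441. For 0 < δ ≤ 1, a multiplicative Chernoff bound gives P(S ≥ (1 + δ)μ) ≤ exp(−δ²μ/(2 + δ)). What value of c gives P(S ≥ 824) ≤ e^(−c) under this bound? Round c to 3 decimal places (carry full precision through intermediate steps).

Write 824 = (1 + δ)μ, so δ = 824/621.441 − 1 = 0.3259505…
Then the exponent is δ²μ/(2 + δ) = (824 − μ)² / (μ·(2 + δ)) = 28.385903.

28.386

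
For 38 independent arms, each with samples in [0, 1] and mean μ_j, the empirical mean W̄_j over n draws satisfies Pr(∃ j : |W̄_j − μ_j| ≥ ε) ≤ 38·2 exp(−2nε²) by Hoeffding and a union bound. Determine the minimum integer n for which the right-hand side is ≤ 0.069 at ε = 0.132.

Need 2·38·exp(−2nε²) ≤ 0.069, i.e. exp(−2nε²) ≤ 0.069/76.
So 2nε² ≥ ln(76/0.069) = 7.004382.
Hence n ≥ 7.004382/(2·0.132²) = 200.998.
The smallest integer n is 201.

201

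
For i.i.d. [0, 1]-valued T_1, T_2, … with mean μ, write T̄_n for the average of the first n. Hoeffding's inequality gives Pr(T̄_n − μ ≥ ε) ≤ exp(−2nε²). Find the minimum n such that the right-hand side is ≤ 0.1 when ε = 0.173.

Require exp(−2nε²) ≤ 0.1, i.e. 2nε² ≥ ln(1/0.1) = 2.302585.
So n ≥ 2.302585 / (2·0.173²) = 38.467.
The smallest integer n is 39.

39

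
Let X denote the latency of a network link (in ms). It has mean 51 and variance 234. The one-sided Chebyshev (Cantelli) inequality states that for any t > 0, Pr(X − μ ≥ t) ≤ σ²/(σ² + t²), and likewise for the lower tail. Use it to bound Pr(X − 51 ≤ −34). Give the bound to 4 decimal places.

0.1683

Here σ² = 234 and t = 34, so σ² + t² = 1390.
Cantelli's bound: 234/1390 = 0.1683.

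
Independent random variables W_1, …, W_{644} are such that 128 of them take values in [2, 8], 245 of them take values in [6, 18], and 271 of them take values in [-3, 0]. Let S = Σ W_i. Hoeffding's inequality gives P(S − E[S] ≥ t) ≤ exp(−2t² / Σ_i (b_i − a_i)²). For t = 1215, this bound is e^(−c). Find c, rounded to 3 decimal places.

Σ(b_i − a_i)² = 128·6² + 245·12² + 271·3² = 42327.
c = 2t² / 42327 = 2·1215² / 42327 = 69.7533.

69.753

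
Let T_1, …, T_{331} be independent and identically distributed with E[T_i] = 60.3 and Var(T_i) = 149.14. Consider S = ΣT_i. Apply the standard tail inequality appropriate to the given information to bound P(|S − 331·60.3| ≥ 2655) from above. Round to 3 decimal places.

0.007

With mean and variance of each term known, Chebyshev's inequality bounds the deviation of the sum (or sample mean).
Var(S) = n·Var(T_i) = 331·149.14 = 49365.34.
Chebyshev: P(|S − 331·60.3| ≥ 2655) ≤ Var(S)/2655² = 49365.34/7049025 = 0.0070.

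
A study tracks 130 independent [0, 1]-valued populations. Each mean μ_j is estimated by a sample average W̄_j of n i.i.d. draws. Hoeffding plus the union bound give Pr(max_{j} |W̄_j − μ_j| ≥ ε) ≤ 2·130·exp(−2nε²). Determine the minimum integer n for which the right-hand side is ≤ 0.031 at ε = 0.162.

173

Need 2·130·exp(−2nε²) ≤ 0.031, i.e. exp(−2nε²) ≤ 0.031/260.
So 2nε² ≥ ln(260/0.031) = 9.034450.
Hence n ≥ 9.034450/(2·0.162²) = 172.124.
The smallest integer n is 173.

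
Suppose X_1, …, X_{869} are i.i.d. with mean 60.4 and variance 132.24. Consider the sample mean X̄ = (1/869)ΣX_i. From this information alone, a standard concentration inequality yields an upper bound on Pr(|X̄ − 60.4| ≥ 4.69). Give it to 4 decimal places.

With mean and variance of each term known, Chebyshev's inequality bounds the deviation of the sum (or sample mean).
Var(X̄) = Var(X_i)/n = 132.24/869 = 0.15217.
Chebyshev: Pr(|X̄ − 60.4| ≥ 4.69) ≤ Var(X̄)/(4.69)² = 132.24/(869·4.69²) = 0.0069.

0.0069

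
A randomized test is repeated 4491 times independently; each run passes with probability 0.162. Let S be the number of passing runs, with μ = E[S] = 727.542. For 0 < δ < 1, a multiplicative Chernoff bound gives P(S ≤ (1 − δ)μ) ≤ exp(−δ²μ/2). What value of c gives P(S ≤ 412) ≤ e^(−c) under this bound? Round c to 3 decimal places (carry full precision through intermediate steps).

68.427

Write 412 = (1 − δ)μ, so δ = 1 − 412/727.542 = 0.4337097…
Then the exponent is δ²μ/2 = (μ − 412)²/(2μ) = 68.426808.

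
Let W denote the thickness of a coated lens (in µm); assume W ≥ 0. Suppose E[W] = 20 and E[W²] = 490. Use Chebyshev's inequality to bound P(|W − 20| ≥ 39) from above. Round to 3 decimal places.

Var(W) = E[W²] − (E[W])² = 490 − 400 = 90.
Chebyshev's inequality: P(|W − μ| ≥ t) ≤ Var(W)/t² = 90/1521 = 0.0592.

0.059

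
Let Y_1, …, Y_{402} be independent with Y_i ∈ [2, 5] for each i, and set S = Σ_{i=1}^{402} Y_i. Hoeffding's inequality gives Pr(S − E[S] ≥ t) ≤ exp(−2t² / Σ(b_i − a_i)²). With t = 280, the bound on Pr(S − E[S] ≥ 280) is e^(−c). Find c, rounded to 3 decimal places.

Σ(b_i − a_i)² = 402·(3)² = 3618.
c = 2t²/3618 = 2·280²/3618 = 43.3389.

43.339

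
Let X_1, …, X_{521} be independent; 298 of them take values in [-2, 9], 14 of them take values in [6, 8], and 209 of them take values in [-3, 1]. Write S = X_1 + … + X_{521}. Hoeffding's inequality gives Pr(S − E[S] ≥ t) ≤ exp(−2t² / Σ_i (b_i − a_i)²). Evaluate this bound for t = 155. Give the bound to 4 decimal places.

Σ(b_i − a_i)² = 298·11² + 14·2² + 209·4² = 39458.
Exponent = 2·155² / 39458 = 1.21775.
Bound = exp(−1.21775) = 0.29590.

0.2959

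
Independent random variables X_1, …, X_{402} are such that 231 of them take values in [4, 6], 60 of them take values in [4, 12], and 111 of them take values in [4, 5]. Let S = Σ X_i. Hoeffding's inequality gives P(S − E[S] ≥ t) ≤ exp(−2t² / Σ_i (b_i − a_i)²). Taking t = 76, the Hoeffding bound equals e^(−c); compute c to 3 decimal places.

2.370

Σ(b_i − a_i)² = 231·2² + 60·8² + 111·1² = 4875.
c = 2t² / 4875 = 2·76² / 4875 = 2.3696.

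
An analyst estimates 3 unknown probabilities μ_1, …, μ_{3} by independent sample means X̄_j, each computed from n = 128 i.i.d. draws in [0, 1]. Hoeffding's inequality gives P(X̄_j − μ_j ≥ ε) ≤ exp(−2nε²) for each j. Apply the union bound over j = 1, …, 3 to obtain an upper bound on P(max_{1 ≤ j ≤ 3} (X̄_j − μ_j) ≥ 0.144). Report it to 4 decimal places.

0.0148

Per-experiment Hoeffding bound: exp(−2·128·0.144²) = exp(−5.30842) = 0.0049498.
Union bound over 3 events: 3·0.0049498 = 0.01485.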